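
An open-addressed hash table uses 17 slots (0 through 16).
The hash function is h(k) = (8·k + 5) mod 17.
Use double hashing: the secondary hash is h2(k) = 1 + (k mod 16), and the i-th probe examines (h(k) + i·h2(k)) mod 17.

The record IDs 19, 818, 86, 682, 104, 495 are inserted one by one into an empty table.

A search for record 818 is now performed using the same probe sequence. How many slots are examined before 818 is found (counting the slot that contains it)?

2

19: h=4 → slot 4
818: h=4, h2=3, probe 4,7 → slot 7
86: h=13 → slot 13
682: h=4, h2=11, probe 4,15 → slot 15
104: h=4, h2=9, probe 4,13,5 → slot 5
495: h=4, h2=16, probe 4,3 → slot 3
Table: [—, —, —, 495, 19, 104, —, 818, —, —, —, —, —, 86, —, 682, —]
Lookup 818: h=4, h2=3, probe 4,7 → found at 7.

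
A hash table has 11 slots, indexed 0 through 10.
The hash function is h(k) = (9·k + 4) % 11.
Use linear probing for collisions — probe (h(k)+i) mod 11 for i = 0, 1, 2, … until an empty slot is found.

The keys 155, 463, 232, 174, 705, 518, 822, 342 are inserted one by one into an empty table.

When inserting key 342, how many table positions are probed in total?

155: h=2 → slot 2
463: h=2, probe 2,3 → slot 3
232: h=2, probe 2,3,4 → slot 4
174: h=8 → slot 8
705: h=2, probe 2,3,4,5 → slot 5
518: h=2, probe 2,3,4,5,6 → slot 6
822: h=10 → slot 10
342: h=2, probe 2,3,4,5,6,7 → slot 7
Table: [., ., 155, 463, 232, 705, 518, 342, 174, ., 822]

6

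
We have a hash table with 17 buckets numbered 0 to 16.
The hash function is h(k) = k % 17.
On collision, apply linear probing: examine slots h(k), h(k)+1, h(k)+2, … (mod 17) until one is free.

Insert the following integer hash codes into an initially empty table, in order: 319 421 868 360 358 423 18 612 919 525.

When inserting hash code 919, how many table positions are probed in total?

Insert 319: h=13, slot 13 empty => index 13.
Insert 421: h=13, slot 13 occupied => index 14.
Insert 868: h=1, slot 1 empty => index 1.
Insert 360: h=3, slot 3 empty => index 3.
Insert 358: h=1, slot 1 occupied => index 2.
Insert 423: h=15, slot 15 empty => index 15.
Insert 18: h=1, slots 1,2,3 occupied => index 4.
Insert 612: h=0, slot 0 empty => index 0.
Insert 919: h=1, slots 1,2,3,4 occupied => index 5.
Insert 525: h=15, slot 15 occupied => index 16.
Table: [612, 868, 358, 360, 18, 919, -, -, -, -, -, -, -, 319, 421, 423, 525]

5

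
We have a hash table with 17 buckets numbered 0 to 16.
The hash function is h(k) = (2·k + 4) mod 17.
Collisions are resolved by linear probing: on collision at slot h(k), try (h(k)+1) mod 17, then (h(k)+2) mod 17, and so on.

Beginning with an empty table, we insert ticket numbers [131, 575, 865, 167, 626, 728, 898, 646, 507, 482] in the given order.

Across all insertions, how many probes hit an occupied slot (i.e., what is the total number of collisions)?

27

131 hashes to 11; slot 11 is free -> place at 11.
575 hashes to 15; slot 15 is free -> place at 15.
865 hashes to 0; slot 0 is free -> place at 0.
167 hashes to 15; 15 taken -> place at 16.
626 hashes to 15; 15,16,0 taken -> place at 1.
728 hashes to 15; 15,16,0,1 taken -> place at 2.
898 hashes to 15; 15,16,0,1,2 taken -> place at 3.
646 hashes to 4; slot 4 is free -> place at 4.
507 hashes to 15; 15,16,0,1,2,3,4 taken -> place at 5.
482 hashes to 16; 16,0,1,2,3,4,5 taken -> place at 6.
Table: [865, 626, 728, 898, 646, 507, 482, ∅, ∅, ∅, ∅, 131, ∅, ∅, ∅, 575, 167]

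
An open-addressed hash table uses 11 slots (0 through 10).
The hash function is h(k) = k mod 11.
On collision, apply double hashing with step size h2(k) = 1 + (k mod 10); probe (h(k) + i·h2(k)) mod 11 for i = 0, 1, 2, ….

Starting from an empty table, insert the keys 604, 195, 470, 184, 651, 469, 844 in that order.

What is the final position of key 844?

1

604 hashes to 10; slot 10 is free -> place at 10.
195 hashes to 8; slot 8 is free -> place at 8.
470 hashes to 8, h2=1; 8 taken -> place at 9.
184 hashes to 8, h2=5; 8 taken -> place at 2.
651 hashes to 2, h2=2; 2 taken -> place at 4.
469 hashes to 7; slot 7 is free -> place at 7.
844 hashes to 8, h2=5; 8,2,7 taken -> place at 1.
Table: [-, 844, 184, -, 651, -, -, 469, 195, 470, 604]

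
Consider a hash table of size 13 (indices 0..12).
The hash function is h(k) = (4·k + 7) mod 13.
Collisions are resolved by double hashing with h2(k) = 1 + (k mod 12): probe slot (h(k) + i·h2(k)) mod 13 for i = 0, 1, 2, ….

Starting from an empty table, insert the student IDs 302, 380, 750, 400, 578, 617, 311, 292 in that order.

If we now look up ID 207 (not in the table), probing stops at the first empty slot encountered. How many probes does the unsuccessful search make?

2

Insert 302: h=6, slot 6 empty → index 6.
Insert 380: h=6, h2=9, slot 6 occupied → index 2.
Insert 750: h=4, slot 4 empty → index 4.
Insert 400: h=8, slot 8 empty → index 8.
Insert 578: h=5, slot 5 empty → index 5.
Insert 617: h=5, h2=6, slot 5 occupied → index 11.
Insert 311: h=3, slot 3 empty → index 3.
Insert 292: h=5, h2=5, slot 5 occupied → index 10.
Table: [-, -, 380, 311, 750, 578, 302, -, 400, -, 292, 617, -]
Lookup 207: h=3, h2=4, probe 3,7 → slot 7 empty, not found.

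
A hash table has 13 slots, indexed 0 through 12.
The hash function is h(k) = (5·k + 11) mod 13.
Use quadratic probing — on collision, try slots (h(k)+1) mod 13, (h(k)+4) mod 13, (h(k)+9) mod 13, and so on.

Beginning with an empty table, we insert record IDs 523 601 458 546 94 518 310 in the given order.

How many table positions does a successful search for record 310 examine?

523 hashes to 0; slot 0 is free => place at 0.
601 hashes to 0; 0 taken => place at 1.
458 hashes to 0; 0,1 taken => place at 4.
546 hashes to 11; slot 11 is free => place at 11.
94 hashes to 0; 0,1,4 taken => place at 9.
518 hashes to 1; 1 taken => place at 2.
310 hashes to 1; 1,2 taken => place at 5.
Table: [523, 601, 518, ∅, 458, 310, ∅, ∅, ∅, 94, ∅, 546, ∅]
Lookup 310: h=1, probe 1,2,5 → found at 5.

3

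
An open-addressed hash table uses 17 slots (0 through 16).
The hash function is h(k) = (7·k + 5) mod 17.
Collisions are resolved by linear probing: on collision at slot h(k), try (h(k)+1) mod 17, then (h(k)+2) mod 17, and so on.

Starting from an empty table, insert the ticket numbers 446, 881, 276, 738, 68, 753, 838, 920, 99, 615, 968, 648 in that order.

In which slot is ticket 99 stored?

4

Insert 446: h=16, slot 16 empty -> index 16.
Insert 881: h=1, slot 1 empty -> index 1.
Insert 276: h=16, slot 16 occupied -> index 0.
Insert 738: h=3, slot 3 empty -> index 3.
Insert 68: h=5, slot 5 empty -> index 5.
Insert 753: h=6, slot 6 empty -> index 6.
Insert 838: h=6, slot 6 occupied -> index 7.
Insert 920: h=2, slot 2 empty -> index 2.
Insert 99: h=1, slots 1,2,3 occupied -> index 4.
Insert 615: h=9, slot 9 empty -> index 9.
Insert 968: h=15, slot 15 empty -> index 15.
Insert 648: h=2, slots 2,3,4,5,6,7 occupied -> index 8.
Table: [276, 881, 920, 738, 99, 68, 753, 838, 648, 615, —, —, —, —, —, 968, 446]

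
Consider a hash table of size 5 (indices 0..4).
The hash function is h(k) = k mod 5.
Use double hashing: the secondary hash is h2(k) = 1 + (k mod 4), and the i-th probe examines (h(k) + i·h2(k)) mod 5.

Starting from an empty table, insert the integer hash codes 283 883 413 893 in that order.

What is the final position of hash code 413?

0

Insert 283: h=3, slot 3 empty => index 3.
Insert 883: h=3, h2=4, slot 3 occupied => index 2.
Insert 413: h=3, h2=2, slot 3 occupied => index 0.
Insert 893: h=3, h2=2, slots 3,0,2 occupied => index 4.
Table: [413, ., 883, 283, 893]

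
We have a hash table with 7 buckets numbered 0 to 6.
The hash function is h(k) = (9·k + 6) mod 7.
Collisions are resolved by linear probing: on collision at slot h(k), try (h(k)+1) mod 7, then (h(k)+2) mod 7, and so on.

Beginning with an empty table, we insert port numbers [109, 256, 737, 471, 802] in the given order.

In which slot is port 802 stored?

2

109 hashes to 0; slot 0 is free -> place at 0.
256 hashes to 0; 0 taken -> place at 1.
737 hashes to 3; slot 3 is free -> place at 3.
471 hashes to 3; 3 taken -> place at 4.
802 hashes to 0; 0,1 taken -> place at 2.
Table: [109, 256, 802, 737, 471, —, —]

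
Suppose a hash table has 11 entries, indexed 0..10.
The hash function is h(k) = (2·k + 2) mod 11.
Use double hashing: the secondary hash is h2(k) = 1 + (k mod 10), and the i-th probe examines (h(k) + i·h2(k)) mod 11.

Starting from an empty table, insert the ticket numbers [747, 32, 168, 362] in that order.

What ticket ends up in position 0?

747: h=0 => slot 0
32: h=0, h2=3, probe 0,3 => slot 3
168: h=8 => slot 8
362: h=0, h2=3, probe 0,3,6 => slot 6
Table: [747, _, _, 32, _, _, 362, _, 168, _, _]

747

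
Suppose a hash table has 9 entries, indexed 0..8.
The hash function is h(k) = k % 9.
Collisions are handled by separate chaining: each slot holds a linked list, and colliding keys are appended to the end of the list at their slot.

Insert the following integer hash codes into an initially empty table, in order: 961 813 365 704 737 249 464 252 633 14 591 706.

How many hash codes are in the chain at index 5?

Insert 961: h=7, bucket 7 empty → new chain.
Insert 813: h=3, bucket 3 empty → new chain.
Insert 365: h=5, bucket 5 empty → new chain.
Insert 704: h=2, bucket 2 empty → new chain.
Insert 737: h=8, bucket 8 empty → new chain.
Insert 249: h=6, bucket 6 empty → new chain.
Insert 464: h=5, bucket 5 nonempty → append to chain.
Insert 252: h=0, bucket 0 empty → new chain.
Insert 633: h=3, bucket 3 nonempty → append to chain.
Insert 14: h=5, bucket 5 nonempty → append to chain.
Insert 591: h=6, bucket 6 nonempty → append to chain.
Insert 706: h=4, bucket 4 empty → new chain.
Final buckets:
0: 252
1: _
2: 704
3: 813 -> 633
4: 706
5: 365 -> 464 -> 14
6: 249 -> 591
7: 961
8: 737

3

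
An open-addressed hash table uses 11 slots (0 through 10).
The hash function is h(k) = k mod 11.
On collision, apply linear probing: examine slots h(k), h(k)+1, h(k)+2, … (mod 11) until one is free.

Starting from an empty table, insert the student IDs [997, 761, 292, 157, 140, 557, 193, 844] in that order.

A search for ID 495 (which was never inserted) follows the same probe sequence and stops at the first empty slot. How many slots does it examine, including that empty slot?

2

997 hashes to 7; slot 7 is free -> place at 7.
761 hashes to 2; slot 2 is free -> place at 2.
292 hashes to 6; slot 6 is free -> place at 6.
157 hashes to 3; slot 3 is free -> place at 3.
140 hashes to 8; slot 8 is free -> place at 8.
557 hashes to 7; 7,8 taken -> place at 9.
193 hashes to 6; 6,7,8,9 taken -> place at 10.
844 hashes to 8; 8,9,10 taken -> place at 0.
Table: [844, ∅, 761, 157, ∅, ∅, 292, 997, 140, 557, 193]
Lookup 495: h=0, probe 0,1 → slot 1 empty, not found.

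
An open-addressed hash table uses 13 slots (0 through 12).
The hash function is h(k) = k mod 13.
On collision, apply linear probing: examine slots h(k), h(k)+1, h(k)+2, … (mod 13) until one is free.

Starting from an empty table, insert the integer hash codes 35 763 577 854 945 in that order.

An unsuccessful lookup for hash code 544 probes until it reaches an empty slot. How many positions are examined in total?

3

35: h=9 => slot 9
763: h=9, probe 9,10 => slot 10
577: h=5 => slot 5
854: h=9, probe 9,10,11 => slot 11
945: h=9, probe 9,10,11,12 => slot 12
Table: [., ., ., ., ., 577, ., ., ., 35, 763, 854, 945]
Lookup 544: h=11, probe 11,12,0 → slot 0 empty, not found.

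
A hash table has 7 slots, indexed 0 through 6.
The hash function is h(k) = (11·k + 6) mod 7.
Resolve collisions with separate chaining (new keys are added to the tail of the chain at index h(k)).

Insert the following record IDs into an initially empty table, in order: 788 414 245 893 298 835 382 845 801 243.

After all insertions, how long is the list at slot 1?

788 → bucket 1
414 → bucket 3
245 → bucket 6
893 → bucket 1 (collision)
298 → bucket 1 (collision)
835 → bucket 0
382 → bucket 1 (collision)
845 → bucket 5
801 → bucket 4
243 → bucket 5 (collision)
Final buckets:
0: 835
1: 788 -> 893 -> 298 -> 382
2: .
3: 414
4: 801
5: 845 -> 243
6: 245

4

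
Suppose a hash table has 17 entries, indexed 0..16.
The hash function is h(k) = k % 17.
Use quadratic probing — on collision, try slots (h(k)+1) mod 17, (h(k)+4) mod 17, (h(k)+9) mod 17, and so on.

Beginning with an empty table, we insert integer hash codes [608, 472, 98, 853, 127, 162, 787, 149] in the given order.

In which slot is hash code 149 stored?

608: h=13 → slot 13
472: h=13, probe 13,14 → slot 14
98: h=13, probe 13,14,0 → slot 0
853: h=3 → slot 3
127: h=8 → slot 8
162: h=9 → slot 9
787: h=5 → slot 5
149: h=13, probe 13,14,0,5,12 → slot 12
Table: [98, ∅, ∅, 853, ∅, 787, ∅, ∅, 127, 162, ∅, ∅, 149, 608, 472, ∅, ∅]

12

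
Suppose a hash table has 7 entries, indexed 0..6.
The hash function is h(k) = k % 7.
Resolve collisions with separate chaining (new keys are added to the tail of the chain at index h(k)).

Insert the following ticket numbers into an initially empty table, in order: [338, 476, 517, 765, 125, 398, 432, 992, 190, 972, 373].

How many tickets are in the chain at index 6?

Insert 338: h=2, bucket 2 empty → new chain.
Insert 476: h=0, bucket 0 empty → new chain.
Insert 517: h=6, bucket 6 empty → new chain.
Insert 765: h=2, bucket 2 nonempty → append to chain.
Insert 125: h=6, bucket 6 nonempty → append to chain.
Insert 398: h=6, bucket 6 nonempty → append to chain.
Insert 432: h=5, bucket 5 empty → new chain.
Insert 992: h=5, bucket 5 nonempty → append to chain.
Insert 190: h=1, bucket 1 empty → new chain.
Insert 972: h=6, bucket 6 nonempty → append to chain.
Insert 373: h=2, bucket 2 nonempty → append to chain.
Final buckets:
0: 476
1: 190
2: 338 -> 765 -> 373
3: ∅
4: ∅
5: 432 -> 992
6: 517 -> 125 -> 398 -> 972

4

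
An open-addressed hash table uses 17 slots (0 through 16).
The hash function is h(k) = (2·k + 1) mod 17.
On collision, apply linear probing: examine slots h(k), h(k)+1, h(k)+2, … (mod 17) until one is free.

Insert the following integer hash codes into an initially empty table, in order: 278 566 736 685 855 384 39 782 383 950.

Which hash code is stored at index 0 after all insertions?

950

278: h=13 => slot 13
566: h=11 => slot 11
736: h=11, probe 11,12 => slot 12
685: h=11, probe 11,12,13,14 => slot 14
855: h=11, probe 11,12,13,14,15 => slot 15
384: h=4 => slot 4
39: h=11, probe 11,12,13,14,15,16 => slot 16
782: h=1 => slot 1
383: h=2 => slot 2
950: h=14, probe 14,15,16,0 => slot 0
Table: [950, 782, 383, _, 384, _, _, _, _, _, _, 566, 736, 278, 685, 855, 39]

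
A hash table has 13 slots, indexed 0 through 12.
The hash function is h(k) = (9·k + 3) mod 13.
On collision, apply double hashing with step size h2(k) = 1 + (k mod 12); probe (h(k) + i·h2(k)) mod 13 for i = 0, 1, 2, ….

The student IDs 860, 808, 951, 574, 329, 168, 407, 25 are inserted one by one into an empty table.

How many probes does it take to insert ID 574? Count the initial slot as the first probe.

860: h=8 => slot 8
808: h=8, h2=5, probe 8,0 => slot 0
951: h=8, h2=4, probe 8,12 => slot 12
574: h=8, h2=11, probe 8,6 => slot 6
329: h=0, h2=6, probe 0,6,12,5 => slot 5
168: h=7 => slot 7
407: h=0, h2=12, probe 0,12,11 => slot 11
25: h=7, h2=2, probe 7,9 => slot 9
Table: [808, —, —, —, —, 329, 574, 168, 860, 25, —, 407, 951]

2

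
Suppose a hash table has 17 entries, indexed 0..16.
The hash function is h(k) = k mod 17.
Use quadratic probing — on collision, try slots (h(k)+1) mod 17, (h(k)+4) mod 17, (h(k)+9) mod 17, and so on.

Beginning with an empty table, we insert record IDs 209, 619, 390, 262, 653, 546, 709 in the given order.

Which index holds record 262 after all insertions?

8

209: h=5 => slot 5
619: h=7 => slot 7
390: h=16 => slot 16
262: h=7, probe 7,8 => slot 8
653: h=7, probe 7,8,11 => slot 11
546: h=2 => slot 2
709: h=12 => slot 12
Table: [—, —, 546, —, —, 209, —, 619, 262, —, —, 653, 709, —, —, —, 390]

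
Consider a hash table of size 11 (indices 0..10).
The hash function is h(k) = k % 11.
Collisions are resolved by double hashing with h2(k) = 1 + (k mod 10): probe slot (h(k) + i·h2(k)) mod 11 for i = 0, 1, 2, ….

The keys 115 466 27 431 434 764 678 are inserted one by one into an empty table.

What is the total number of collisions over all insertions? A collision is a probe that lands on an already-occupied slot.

7

115 hashes to 5; slot 5 is free -> place at 5.
466 hashes to 4; slot 4 is free -> place at 4.
27 hashes to 5, h2=8; 5 taken -> place at 2.
431 hashes to 2, h2=2; 2,4 taken -> place at 6.
434 hashes to 5, h2=5; 5 taken -> place at 10.
764 hashes to 5, h2=5; 5,10,4 taken -> place at 9.
678 hashes to 7; slot 7 is free -> place at 7.
Table: [—, —, 27, —, 466, 115, 431, 678, —, 764, 434]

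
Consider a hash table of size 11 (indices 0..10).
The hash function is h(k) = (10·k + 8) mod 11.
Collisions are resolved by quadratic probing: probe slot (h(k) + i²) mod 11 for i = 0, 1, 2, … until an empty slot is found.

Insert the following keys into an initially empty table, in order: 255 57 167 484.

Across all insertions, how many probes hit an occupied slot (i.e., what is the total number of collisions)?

Insert 255: h=6, slot 6 empty → index 6.
Insert 57: h=6, slot 6 occupied → index 7.
Insert 167: h=6, slots 6,7 occupied → index 10.
Insert 484: h=8, slot 8 empty → index 8.
Table: [—, —, —, —, —, —, 255, 57, 484, —, 167]

3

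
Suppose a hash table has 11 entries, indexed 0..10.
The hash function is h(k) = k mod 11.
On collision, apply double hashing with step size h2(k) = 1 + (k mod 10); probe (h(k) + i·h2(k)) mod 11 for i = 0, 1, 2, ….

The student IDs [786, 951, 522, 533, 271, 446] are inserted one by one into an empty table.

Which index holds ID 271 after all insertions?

0

786 hashes to 5; slot 5 is free -> place at 5.
951 hashes to 5, h2=2; 5 taken -> place at 7.
522 hashes to 5, h2=3; 5 taken -> place at 8.
533 hashes to 5, h2=4; 5 taken -> place at 9.
271 hashes to 7, h2=2; 7,9 taken -> place at 0.
446 hashes to 6; slot 6 is free -> place at 6.
Table: [271, ∅, ∅, ∅, ∅, 786, 446, 951, 522, 533, ∅]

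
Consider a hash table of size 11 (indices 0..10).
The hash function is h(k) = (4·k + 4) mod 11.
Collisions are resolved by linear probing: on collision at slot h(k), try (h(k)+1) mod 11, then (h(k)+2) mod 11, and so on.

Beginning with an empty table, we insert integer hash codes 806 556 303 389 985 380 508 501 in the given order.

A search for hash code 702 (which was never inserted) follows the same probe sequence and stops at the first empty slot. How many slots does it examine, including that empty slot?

7

806 hashes to 5; slot 5 is free -> place at 5.
556 hashes to 6; slot 6 is free -> place at 6.
303 hashes to 6; 6 taken -> place at 7.
389 hashes to 9; slot 9 is free -> place at 9.
985 hashes to 6; 6,7 taken -> place at 8.
380 hashes to 6; 6,7,8,9 taken -> place at 10.
508 hashes to 1; slot 1 is free -> place at 1.
501 hashes to 6; 6,7,8,9,10 taken -> place at 0.
Table: [501, 508, ., ., ., 806, 556, 303, 985, 389, 380]
Lookup 702: h=7, probe 7,8,9,10,0,1,2 → slot 2 empty, not found.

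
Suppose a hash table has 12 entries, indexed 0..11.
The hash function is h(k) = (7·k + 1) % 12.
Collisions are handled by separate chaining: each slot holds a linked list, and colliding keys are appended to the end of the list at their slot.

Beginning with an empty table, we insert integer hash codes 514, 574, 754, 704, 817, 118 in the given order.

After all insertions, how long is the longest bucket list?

4

514 → bucket 11
574 → bucket 11 (collision)
754 → bucket 11 (collision)
704 → bucket 9
817 → bucket 8
118 → bucket 11 (collision)
Final buckets:
0: —
1: —
2: —
3: —
4: —
5: —
6: —
7: —
8: 817
9: 704
10: —
11: 514 -> 574 -> 754 -> 118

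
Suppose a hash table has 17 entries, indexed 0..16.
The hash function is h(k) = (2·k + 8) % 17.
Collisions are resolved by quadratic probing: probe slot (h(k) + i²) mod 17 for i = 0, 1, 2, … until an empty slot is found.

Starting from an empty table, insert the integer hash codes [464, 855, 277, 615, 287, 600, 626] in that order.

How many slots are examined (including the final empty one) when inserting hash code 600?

464 hashes to 1; slot 1 is free → place at 1.
855 hashes to 1; 1 taken → place at 2.
277 hashes to 1; 1,2 taken → place at 5.
615 hashes to 14; slot 14 is free → place at 14.
287 hashes to 4; slot 4 is free → place at 4.
600 hashes to 1; 1,2,5 taken → place at 10.
626 hashes to 2; 2 taken → place at 3.
Table: [_, 464, 855, 626, 287, 277, _, _, _, _, 600, _, _, _, 615, _, _]

4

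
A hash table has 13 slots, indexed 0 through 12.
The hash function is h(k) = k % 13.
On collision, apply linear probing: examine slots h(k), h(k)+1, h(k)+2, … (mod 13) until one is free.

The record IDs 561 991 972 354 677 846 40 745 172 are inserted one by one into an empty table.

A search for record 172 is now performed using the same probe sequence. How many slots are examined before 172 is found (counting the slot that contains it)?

6

561 hashes to 2; slot 2 is free -> place at 2.
991 hashes to 3; slot 3 is free -> place at 3.
972 hashes to 10; slot 10 is free -> place at 10.
354 hashes to 3; 3 taken -> place at 4.
677 hashes to 1; slot 1 is free -> place at 1.
846 hashes to 1; 1,2,3,4 taken -> place at 5.
40 hashes to 1; 1,2,3,4,5 taken -> place at 6.
745 hashes to 4; 4,5,6 taken -> place at 7.
172 hashes to 3; 3,4,5,6,7 taken -> place at 8.
Table: [_, 677, 561, 991, 354, 846, 40, 745, 172, _, 972, _, _]
Lookup 172: h=3, probe 3,4,5,6,7,8 → found at 8.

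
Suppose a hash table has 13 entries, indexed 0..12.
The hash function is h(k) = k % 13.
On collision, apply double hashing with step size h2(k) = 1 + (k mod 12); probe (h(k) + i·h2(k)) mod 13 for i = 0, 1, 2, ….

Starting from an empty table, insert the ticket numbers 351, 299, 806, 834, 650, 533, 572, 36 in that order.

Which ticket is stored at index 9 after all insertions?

351 hashes to 0; slot 0 is free → place at 0.
299 hashes to 0, h2=12; 0 taken → place at 12.
806 hashes to 0, h2=3; 0 taken → place at 3.
834 hashes to 2; slot 2 is free → place at 2.
650 hashes to 0, h2=3; 0,3 taken → place at 6.
533 hashes to 0, h2=6; 0,6,12 taken → place at 5.
572 hashes to 0, h2=9; 0 taken → place at 9.
36 hashes to 10; slot 10 is free → place at 10.
Table: [351, ., 834, 806, ., 533, 650, ., ., 572, 36, ., 299]

572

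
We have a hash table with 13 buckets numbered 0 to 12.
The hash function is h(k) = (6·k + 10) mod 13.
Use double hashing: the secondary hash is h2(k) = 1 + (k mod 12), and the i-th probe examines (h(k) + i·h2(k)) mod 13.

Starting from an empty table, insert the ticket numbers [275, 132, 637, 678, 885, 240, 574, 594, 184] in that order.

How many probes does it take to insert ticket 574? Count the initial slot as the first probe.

3

Insert 275: h=9, slot 9 empty -> index 9.
Insert 132: h=9, h2=1, slot 9 occupied -> index 10.
Insert 637: h=10, h2=2, slot 10 occupied -> index 12.
Insert 678: h=9, h2=7, slot 9 occupied -> index 3.
Insert 885: h=3, h2=10, slot 3 occupied -> index 0.
Insert 240: h=7, slot 7 empty -> index 7.
Insert 574: h=9, h2=11, slots 9,7 occupied -> index 5.
Insert 594: h=12, h2=7, slot 12 occupied -> index 6.
Insert 184: h=9, h2=5, slot 9 occupied -> index 1.
Table: [885, 184, -, 678, -, 574, 594, 240, -, 275, 132, -, 637]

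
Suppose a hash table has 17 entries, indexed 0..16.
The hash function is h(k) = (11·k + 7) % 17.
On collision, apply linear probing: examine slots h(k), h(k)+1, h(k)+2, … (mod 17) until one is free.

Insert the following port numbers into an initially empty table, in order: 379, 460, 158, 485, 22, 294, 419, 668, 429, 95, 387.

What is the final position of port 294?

379: h=11 -> slot 11
460: h=1 -> slot 1
158: h=11, probe 11,12 -> slot 12
485: h=4 -> slot 4
22: h=11, probe 11,12,13 -> slot 13
294: h=11, probe 11,12,13,14 -> slot 14
419: h=9 -> slot 9
668: h=11, probe 11,12,13,14,15 -> slot 15
429: h=0 -> slot 0
95: h=15, probe 15,16 -> slot 16
387: h=14, probe 14,15,16,0,1,2 -> slot 2
Table: [429, 460, 387, ., 485, ., ., ., ., 419, ., 379, 158, 22, 294, 668, 95]

14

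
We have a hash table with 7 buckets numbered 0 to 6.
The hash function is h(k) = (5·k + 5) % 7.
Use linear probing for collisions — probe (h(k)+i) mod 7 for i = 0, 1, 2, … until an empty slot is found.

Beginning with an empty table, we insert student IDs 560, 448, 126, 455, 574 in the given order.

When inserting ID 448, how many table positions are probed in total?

Insert 560: h=5, slot 5 empty => index 5.
Insert 448: h=5, slot 5 occupied => index 6.
Insert 126: h=5, slots 5,6 occupied => index 0.
Insert 455: h=5, slots 5,6,0 occupied => index 1.
Insert 574: h=5, slots 5,6,0,1 occupied => index 2.
Table: [126, 455, 574, —, —, 560, 448]

2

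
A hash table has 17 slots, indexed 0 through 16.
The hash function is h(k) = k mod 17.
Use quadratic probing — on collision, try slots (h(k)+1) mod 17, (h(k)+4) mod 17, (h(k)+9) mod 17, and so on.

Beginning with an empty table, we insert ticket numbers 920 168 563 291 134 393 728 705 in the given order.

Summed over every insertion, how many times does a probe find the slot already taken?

920: h=2 → slot 2
168: h=15 → slot 15
563: h=2, probe 2,3 → slot 3
291: h=2, probe 2,3,6 → slot 6
134: h=15, probe 15,16 → slot 16
393: h=2, probe 2,3,6,11 → slot 11
728: h=14 → slot 14
705: h=8 → slot 8
Table: [-, -, 920, 563, -, -, 291, -, 705, -, -, 393, -, -, 728, 168, 134]

7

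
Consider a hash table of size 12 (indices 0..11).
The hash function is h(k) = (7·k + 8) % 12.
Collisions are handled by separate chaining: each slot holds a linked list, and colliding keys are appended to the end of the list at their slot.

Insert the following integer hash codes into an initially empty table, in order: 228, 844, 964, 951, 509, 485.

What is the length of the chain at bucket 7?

2

Insert 228: h=8, bucket 8 empty -> new chain.
Insert 844: h=0, bucket 0 empty -> new chain.
Insert 964: h=0, bucket 0 nonempty -> append to chain.
Insert 951: h=5, bucket 5 empty -> new chain.
Insert 509: h=7, bucket 7 empty -> new chain.
Insert 485: h=7, bucket 7 nonempty -> append to chain.
Final buckets:
0: 844 -> 964
1: -
2: -
3: -
4: -
5: 951
6: -
7: 509 -> 485
8: 228
9: -
10: -
11: -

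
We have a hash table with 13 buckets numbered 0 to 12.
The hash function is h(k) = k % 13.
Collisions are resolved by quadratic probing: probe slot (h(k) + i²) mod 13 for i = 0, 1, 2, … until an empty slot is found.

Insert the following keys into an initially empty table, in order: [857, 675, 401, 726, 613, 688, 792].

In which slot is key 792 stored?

9

857: h=12 → slot 12
675: h=12, probe 12,0 → slot 0
401: h=11 → slot 11
726: h=11, probe 11,12,2 → slot 2
613: h=2, probe 2,3 → slot 3
688: h=12, probe 12,0,3,8 → slot 8
792: h=12, probe 12,0,3,8,2,11,9 → slot 9
Table: [675, —, 726, 613, —, —, —, —, 688, 792, —, 401, 857]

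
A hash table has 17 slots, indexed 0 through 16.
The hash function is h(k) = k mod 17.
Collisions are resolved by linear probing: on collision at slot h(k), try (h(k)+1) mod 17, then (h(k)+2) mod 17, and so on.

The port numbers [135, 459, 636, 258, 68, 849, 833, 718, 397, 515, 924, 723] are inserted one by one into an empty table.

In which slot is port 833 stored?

4

135: h=16 → slot 16
459: h=0 → slot 0
636: h=7 → slot 7
258: h=3 → slot 3
68: h=0, probe 0,1 → slot 1
849: h=16, probe 16,0,1,2 → slot 2
833: h=0, probe 0,1,2,3,4 → slot 4
718: h=4, probe 4,5 → slot 5
397: h=6 → slot 6
515: h=5, probe 5,6,7,8 → slot 8
924: h=6, probe 6,7,8,9 → slot 9
723: h=9, probe 9,10 → slot 10
Table: [459, 68, 849, 258, 833, 718, 397, 636, 515, 924, 723, ∅, ∅, ∅, ∅, ∅, 135]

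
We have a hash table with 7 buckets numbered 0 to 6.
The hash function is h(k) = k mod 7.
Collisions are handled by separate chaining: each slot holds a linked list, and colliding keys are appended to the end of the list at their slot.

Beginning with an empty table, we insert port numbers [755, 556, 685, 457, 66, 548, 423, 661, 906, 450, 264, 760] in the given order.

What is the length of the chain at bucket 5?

755 → bucket 6
556 → bucket 3
685 → bucket 6 (collision)
457 → bucket 2
66 → bucket 3 (collision)
548 → bucket 2 (collision)
423 → bucket 3 (collision)
661 → bucket 3 (collision)
906 → bucket 3 (collision)
450 → bucket 2 (collision)
264 → bucket 5
760 → bucket 4
Final buckets:
0: _
1: _
2: 457 -> 548 -> 450
3: 556 -> 66 -> 423 -> 661 -> 906
4: 760
5: 264
6: 755 -> 685

1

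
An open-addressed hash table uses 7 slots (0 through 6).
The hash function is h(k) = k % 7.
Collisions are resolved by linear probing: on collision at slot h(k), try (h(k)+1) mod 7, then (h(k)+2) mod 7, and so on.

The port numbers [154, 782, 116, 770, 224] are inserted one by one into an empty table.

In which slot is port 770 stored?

1

154 hashes to 0; slot 0 is free → place at 0.
782 hashes to 5; slot 5 is free → place at 5.
116 hashes to 4; slot 4 is free → place at 4.
770 hashes to 0; 0 taken → place at 1.
224 hashes to 0; 0,1 taken → place at 2.
Table: [154, 770, 224, ., 116, 782, .]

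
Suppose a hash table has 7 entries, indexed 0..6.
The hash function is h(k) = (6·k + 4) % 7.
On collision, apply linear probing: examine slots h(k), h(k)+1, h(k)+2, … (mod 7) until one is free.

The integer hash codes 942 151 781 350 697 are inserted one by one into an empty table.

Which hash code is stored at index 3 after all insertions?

697

942: h=0 => slot 0
151: h=0, probe 0,1 => slot 1
781: h=0, probe 0,1,2 => slot 2
350: h=4 => slot 4
697: h=0, probe 0,1,2,3 => slot 3
Table: [942, 151, 781, 697, 350, ., .]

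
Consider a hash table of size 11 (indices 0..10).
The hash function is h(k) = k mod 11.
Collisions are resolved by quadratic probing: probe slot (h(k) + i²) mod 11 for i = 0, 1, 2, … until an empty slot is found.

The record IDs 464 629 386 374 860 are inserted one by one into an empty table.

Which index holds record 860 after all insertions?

Insert 464: h=2, slot 2 empty -> index 2.
Insert 629: h=2, slot 2 occupied -> index 3.
Insert 386: h=1, slot 1 empty -> index 1.
Insert 374: h=0, slot 0 empty -> index 0.
Insert 860: h=2, slots 2,3 occupied -> index 6.
Table: [374, 386, 464, 629, —, —, 860, —, —, —, —]

6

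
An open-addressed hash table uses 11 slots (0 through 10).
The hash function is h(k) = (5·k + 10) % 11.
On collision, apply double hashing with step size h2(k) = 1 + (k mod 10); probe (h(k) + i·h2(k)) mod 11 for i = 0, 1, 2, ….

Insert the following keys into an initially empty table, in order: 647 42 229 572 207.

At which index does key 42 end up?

647 hashes to 0; slot 0 is free -> place at 0.
42 hashes to 0, h2=3; 0 taken -> place at 3.
229 hashes to 0, h2=10; 0 taken -> place at 10.
572 hashes to 10, h2=3; 10 taken -> place at 2.
207 hashes to 0, h2=8; 0 taken -> place at 8.
Table: [647, ∅, 572, 42, ∅, ∅, ∅, ∅, 207, ∅, 229]

3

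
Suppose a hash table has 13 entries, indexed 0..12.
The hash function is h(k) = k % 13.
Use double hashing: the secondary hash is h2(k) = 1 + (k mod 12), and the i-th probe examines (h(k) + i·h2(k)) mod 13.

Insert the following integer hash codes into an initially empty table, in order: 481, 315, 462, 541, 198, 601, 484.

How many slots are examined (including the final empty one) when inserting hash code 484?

Insert 481: h=0, slot 0 empty => index 0.
Insert 315: h=3, slot 3 empty => index 3.
Insert 462: h=7, slot 7 empty => index 7.
Insert 541: h=8, slot 8 empty => index 8.
Insert 198: h=3, h2=7, slot 3 occupied => index 10.
Insert 601: h=3, h2=2, slot 3 occupied => index 5.
Insert 484: h=3, h2=5, slots 3,8,0,5,10 occupied => index 2.
Table: [481, —, 484, 315, —, 601, —, 462, 541, —, 198, —, —]

6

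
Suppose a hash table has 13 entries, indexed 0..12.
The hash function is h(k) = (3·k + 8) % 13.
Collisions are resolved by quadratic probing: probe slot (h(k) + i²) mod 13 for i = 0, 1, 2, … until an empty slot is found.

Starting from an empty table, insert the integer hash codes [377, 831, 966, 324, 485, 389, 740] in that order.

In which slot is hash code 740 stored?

377 hashes to 8; slot 8 is free → place at 8.
831 hashes to 5; slot 5 is free → place at 5.
966 hashes to 7; slot 7 is free → place at 7.
324 hashes to 5; 5 taken → place at 6.
485 hashes to 7; 7,8 taken → place at 11.
389 hashes to 5; 5,6 taken → place at 9.
740 hashes to 5; 5,6,9 taken → place at 1.
Table: [—, 740, —, —, —, 831, 324, 966, 377, 389, —, 485, —]

1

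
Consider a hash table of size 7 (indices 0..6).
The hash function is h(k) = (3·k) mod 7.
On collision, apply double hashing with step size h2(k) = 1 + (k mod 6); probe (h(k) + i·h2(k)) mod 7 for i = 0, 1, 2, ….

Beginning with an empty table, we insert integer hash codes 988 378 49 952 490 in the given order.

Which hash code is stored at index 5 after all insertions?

988: h=3 -> slot 3
378: h=0 -> slot 0
49: h=0, h2=2, probe 0,2 -> slot 2
952: h=0, h2=5, probe 0,5 -> slot 5
490: h=0, h2=5, probe 0,5,3,1 -> slot 1
Table: [378, 490, 49, 988, _, 952, _]

952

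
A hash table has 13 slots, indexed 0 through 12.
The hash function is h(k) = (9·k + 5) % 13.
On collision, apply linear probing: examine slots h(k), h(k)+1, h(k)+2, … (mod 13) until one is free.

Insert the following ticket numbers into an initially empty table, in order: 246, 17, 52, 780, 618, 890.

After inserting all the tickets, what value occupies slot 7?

890

246 hashes to 9; slot 9 is free => place at 9.
17 hashes to 2; slot 2 is free => place at 2.
52 hashes to 5; slot 5 is free => place at 5.
780 hashes to 5; 5 taken => place at 6.
618 hashes to 3; slot 3 is free => place at 3.
890 hashes to 7; slot 7 is free => place at 7.
Table: [., ., 17, 618, ., 52, 780, 890, ., 246, ., ., .]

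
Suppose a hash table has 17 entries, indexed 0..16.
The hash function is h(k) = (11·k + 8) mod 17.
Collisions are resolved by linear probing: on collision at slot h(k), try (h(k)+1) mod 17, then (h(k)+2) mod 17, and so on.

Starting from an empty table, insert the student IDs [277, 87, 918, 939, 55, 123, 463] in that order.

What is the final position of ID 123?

3

Insert 277: h=12, slot 12 empty → index 12.
Insert 87: h=13, slot 13 empty → index 13.
Insert 918: h=8, slot 8 empty → index 8.
Insert 939: h=1, slot 1 empty → index 1.
Insert 55: h=1, slot 1 occupied → index 2.
Insert 123: h=1, slots 1,2 occupied → index 3.
Insert 463: h=1, slots 1,2,3 occupied → index 4.
Table: [., 939, 55, 123, 463, ., ., ., 918, ., ., ., 277, 87, ., ., .]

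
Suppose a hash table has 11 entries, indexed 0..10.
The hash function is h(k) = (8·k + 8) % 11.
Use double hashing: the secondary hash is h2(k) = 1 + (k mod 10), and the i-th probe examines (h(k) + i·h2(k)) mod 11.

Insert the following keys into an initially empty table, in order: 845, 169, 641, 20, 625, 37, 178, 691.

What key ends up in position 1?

37

Insert 845: h=3, slot 3 empty -> index 3.
Insert 169: h=7, slot 7 empty -> index 7.
Insert 641: h=10, slot 10 empty -> index 10.
Insert 20: h=3, h2=1, slot 3 occupied -> index 4.
Insert 625: h=3, h2=6, slot 3 occupied -> index 9.
Insert 37: h=7, h2=8, slots 7,4 occupied -> index 1.
Insert 178: h=2, slot 2 empty -> index 2.
Insert 691: h=3, h2=2, slot 3 occupied -> index 5.
Table: [., 37, 178, 845, 20, 691, ., 169, ., 625, 641]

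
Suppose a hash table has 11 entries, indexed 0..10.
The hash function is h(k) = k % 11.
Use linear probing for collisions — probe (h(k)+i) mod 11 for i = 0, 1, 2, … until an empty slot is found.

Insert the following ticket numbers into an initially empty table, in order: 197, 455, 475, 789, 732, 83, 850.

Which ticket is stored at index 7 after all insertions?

Insert 197: h=10, slot 10 empty -> index 10.
Insert 455: h=4, slot 4 empty -> index 4.
Insert 475: h=2, slot 2 empty -> index 2.
Insert 789: h=8, slot 8 empty -> index 8.
Insert 732: h=6, slot 6 empty -> index 6.
Insert 83: h=6, slot 6 occupied -> index 7.
Insert 850: h=3, slot 3 empty -> index 3.
Table: [∅, ∅, 475, 850, 455, ∅, 732, 83, 789, ∅, 197]

83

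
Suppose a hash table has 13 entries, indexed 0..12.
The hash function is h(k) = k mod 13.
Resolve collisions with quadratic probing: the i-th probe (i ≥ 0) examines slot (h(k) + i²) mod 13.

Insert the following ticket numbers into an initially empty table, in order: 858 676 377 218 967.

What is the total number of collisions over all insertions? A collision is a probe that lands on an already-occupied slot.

Insert 858: h=0, slot 0 empty -> index 0.
Insert 676: h=0, slot 0 occupied -> index 1.
Insert 377: h=0, slots 0,1 occupied -> index 4.
Insert 218: h=10, slot 10 empty -> index 10.
Insert 967: h=5, slot 5 empty -> index 5.
Table: [858, 676, —, —, 377, 967, —, —, —, —, 218, —, —]

3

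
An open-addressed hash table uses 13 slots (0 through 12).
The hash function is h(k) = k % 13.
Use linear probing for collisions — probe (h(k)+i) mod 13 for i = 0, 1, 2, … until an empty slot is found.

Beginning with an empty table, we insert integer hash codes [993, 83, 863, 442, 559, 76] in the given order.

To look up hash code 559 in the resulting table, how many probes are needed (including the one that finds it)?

993 hashes to 5; slot 5 is free -> place at 5.
83 hashes to 5; 5 taken -> place at 6.
863 hashes to 5; 5,6 taken -> place at 7.
442 hashes to 0; slot 0 is free -> place at 0.
559 hashes to 0; 0 taken -> place at 1.
76 hashes to 11; slot 11 is free -> place at 11.
Table: [442, 559, ., ., ., 993, 83, 863, ., ., ., 76, .]
Lookup 559: h=0, probe 0,1 → found at 1.

2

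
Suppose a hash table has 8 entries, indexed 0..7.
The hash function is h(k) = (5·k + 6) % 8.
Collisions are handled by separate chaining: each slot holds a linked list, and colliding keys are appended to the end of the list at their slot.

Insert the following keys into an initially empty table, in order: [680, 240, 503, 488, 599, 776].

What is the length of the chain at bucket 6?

Insert 680: h=6, bucket 6 empty -> new chain.
Insert 240: h=6, bucket 6 nonempty -> append to chain.
Insert 503: h=1, bucket 1 empty -> new chain.
Insert 488: h=6, bucket 6 nonempty -> append to chain.
Insert 599: h=1, bucket 1 nonempty -> append to chain.
Insert 776: h=6, bucket 6 nonempty -> append to chain.
Final buckets:
0: _
1: 503 -> 599
2: _
3: _
4: _
5: _
6: 680 -> 240 -> 488 -> 776
7: _

4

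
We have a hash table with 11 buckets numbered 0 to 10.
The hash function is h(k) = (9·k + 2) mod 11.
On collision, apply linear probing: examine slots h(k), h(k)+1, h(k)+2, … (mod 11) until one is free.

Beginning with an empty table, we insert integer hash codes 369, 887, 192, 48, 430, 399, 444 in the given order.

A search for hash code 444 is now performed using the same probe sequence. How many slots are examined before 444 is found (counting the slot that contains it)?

369 hashes to 1; slot 1 is free -> place at 1.
887 hashes to 10; slot 10 is free -> place at 10.
192 hashes to 3; slot 3 is free -> place at 3.
48 hashes to 5; slot 5 is free -> place at 5.
430 hashes to 0; slot 0 is free -> place at 0.
399 hashes to 7; slot 7 is free -> place at 7.
444 hashes to 5; 5 taken -> place at 6.
Table: [430, 369, —, 192, —, 48, 444, 399, —, —, 887]
Lookup 444: h=5, probe 5,6 → found at 6.

2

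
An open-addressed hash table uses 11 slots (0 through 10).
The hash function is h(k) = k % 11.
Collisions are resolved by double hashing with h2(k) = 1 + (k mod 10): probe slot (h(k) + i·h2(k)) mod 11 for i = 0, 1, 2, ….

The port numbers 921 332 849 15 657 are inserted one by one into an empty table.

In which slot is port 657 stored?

Insert 921: h=8, slot 8 empty -> index 8.
Insert 332: h=2, slot 2 empty -> index 2.
Insert 849: h=2, h2=10, slot 2 occupied -> index 1.
Insert 15: h=4, slot 4 empty -> index 4.
Insert 657: h=8, h2=8, slot 8 occupied -> index 5.
Table: [-, 849, 332, -, 15, 657, -, -, 921, -, -]

5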